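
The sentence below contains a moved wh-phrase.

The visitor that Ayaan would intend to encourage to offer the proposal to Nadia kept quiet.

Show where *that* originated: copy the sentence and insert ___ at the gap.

The filler 'that' is interpreted as the direct object of 'encourage'. The gap is right after 'encourage'.

The visitor that Ayaan would intend to encourage ___ to offer the proposal to Nadia kept quiet.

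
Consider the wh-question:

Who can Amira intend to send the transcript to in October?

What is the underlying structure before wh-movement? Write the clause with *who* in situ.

The filler 'who' is interpreted as the object of the preposition 'to' (recipient of 'send'). Wh-movement fronts it, leaving a gap right after 'to':
Who can Amira intend to send the transcript to ___ in October?

Amira can intend to send the transcript to who in October.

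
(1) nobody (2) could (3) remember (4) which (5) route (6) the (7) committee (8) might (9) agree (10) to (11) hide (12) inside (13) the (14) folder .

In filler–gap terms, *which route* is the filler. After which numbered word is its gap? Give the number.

11

Before movement: The committee might agree to hide which route inside the folder.
'which route' is the direct object of 'hide'. Fronting leaves a gap immediately after 'hide':
Nobody could remember which route the committee might agree to hide ___ inside the folder.
'hide' is word 11.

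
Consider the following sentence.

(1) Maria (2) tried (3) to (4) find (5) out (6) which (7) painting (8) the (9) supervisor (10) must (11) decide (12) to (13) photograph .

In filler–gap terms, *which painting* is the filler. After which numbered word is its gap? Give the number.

In situ: The supervisor must decide to photograph which painting.
'which painting' is the direct object of 'photograph'. Fronting leaves a gap immediately after 'photograph':
Maria tried to find out which painting the supervisor must decide to photograph ___.
'photograph' is word 13.

13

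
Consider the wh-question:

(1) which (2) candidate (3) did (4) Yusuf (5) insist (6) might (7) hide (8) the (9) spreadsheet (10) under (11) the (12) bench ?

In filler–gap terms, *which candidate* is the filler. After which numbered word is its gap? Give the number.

5

Before movement: Yusuf did insist which candidate might hide the spreadsheet under the bench.
'which candidate' functions as the subject of the clause embedded under 'insist'. Wh-movement fronts it, leaving a gap right after 'insist':
Which candidate did Yusuf insist ___ might hide the spreadsheet under the bench?
'insist' is word 5.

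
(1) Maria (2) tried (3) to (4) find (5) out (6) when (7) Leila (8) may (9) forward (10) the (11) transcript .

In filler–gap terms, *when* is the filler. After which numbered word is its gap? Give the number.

Underlying clause: Leila may forward the transcript when.
'when' functions as the temporal adjunct. Wh-movement fronts it, leaving a gap right after 'transcript':
Maria tried to find out when Leila may forward the transcript ___.
'transcript' is word 11.

11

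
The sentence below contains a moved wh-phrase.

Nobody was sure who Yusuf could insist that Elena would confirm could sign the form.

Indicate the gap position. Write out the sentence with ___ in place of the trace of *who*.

Underlying clause: Yusuf could insist that Elena would confirm who could sign the form.
The filler 'who' is interpreted as the subject of the clause embedded under 'confirm'. The gap is right after 'confirm'.

Nobody was sure who Yusuf could insist that Elena would confirm ___ could sign the form.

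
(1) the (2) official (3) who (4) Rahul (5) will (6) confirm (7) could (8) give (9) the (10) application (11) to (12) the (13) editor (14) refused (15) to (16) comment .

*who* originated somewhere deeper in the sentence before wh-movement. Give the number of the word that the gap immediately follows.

'who' functions as the subject of the clause embedded under 'confirm'. Wh-movement fronts it, leaving a gap right after 'confirm':
The official who Rahul will confirm ___ could give the application to the editor refused to comment.
'confirm' is word 6.

6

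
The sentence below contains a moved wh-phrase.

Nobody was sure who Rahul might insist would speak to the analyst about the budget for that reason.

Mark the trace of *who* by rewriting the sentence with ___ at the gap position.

Underlying clause: Rahul might insist who would speak to the analyst about the budget for that reason.
'who' functions as the subject of the clause embedded under 'insist'. The gap is right after 'insist'.

Nobody was sure who Rahul might insist ___ would speak to the analyst about the budget for that reason.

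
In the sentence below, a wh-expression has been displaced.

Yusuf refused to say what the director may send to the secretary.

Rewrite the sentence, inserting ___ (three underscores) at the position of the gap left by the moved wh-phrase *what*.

Yusuf refused to say what the director may send ___ to the secretary.

Before movement: The director may send what to the secretary.
The filler 'what' is interpreted as the direct object of 'send'. The gap is right after 'send'.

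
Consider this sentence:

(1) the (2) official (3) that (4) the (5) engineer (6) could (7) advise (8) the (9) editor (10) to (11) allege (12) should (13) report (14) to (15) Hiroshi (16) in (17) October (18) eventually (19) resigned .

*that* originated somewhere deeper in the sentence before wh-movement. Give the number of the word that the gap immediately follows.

11

'that' functions as the subject of the clause embedded under 'allege'. It moves to the left edge, and the trace sits right after 'allege':
The official that the engineer could advise the editor to allege ___ should report to Hiroshi in October eventually resigned.
'allege' is word 11.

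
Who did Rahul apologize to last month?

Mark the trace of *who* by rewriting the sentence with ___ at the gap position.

Who did Rahul apologize to ___ last month?

Underlying clause: Rahul did apologize to who last month.
'who' is the object of the preposition 'to'. The gap is right after 'to'.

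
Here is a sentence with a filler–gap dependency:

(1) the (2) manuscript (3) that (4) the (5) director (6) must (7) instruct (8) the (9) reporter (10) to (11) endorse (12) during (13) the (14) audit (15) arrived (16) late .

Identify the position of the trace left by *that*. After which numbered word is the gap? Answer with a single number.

'that' is the direct object of 'endorse'. Wh-movement fronts it, leaving a gap right after 'endorse':
The manuscript that the director must instruct the reporter to endorse ___ during the audit arrived late.
'endorse' is word 11.

11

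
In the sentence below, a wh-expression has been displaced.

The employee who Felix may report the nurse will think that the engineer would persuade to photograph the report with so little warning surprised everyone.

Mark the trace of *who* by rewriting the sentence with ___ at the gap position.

'who' functions as the direct object of 'persuade'. The gap is right after 'persuade'.

The employee who Felix may report the nurse will think that the engineer would persuade ___ to photograph the report with so little warning surprised everyone.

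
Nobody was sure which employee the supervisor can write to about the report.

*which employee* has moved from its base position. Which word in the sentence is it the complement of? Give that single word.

Pre-movement form: The supervisor can write to which employee about the report.
'which employee' is the object of the preposition 'to'. It moves to the left edge, and the trace sits right after 'to':
Nobody was sure which employee the supervisor can write to ___ about the report.

to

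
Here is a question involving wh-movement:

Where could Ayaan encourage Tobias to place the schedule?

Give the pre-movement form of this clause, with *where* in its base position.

Ayaan could encourage Tobias to place the schedule where.

'where' functions as the locative complement of 'place'. It moves to the left edge, and the trace sits right after 'schedule':
Where could Ayaan encourage Tobias to place the schedule ___?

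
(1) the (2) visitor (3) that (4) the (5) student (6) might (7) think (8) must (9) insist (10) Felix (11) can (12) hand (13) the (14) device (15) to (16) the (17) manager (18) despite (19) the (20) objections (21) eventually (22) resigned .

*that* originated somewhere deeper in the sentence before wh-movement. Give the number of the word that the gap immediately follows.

7

'that' functions as the subject of the clause embedded under 'think'. Wh-movement fronts it, leaving a gap right after 'think':
The visitor that the student might think ___ must insist Felix can hand the device to the manager despite the objections eventually resigned.
'think' is word 7.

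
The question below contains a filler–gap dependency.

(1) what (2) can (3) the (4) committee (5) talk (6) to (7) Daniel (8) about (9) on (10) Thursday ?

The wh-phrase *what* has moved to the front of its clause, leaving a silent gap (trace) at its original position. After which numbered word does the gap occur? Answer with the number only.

8

In situ: The committee can talk to Daniel about what on Thursday.
'what' functions as the object of the preposition 'about'. Wh-movement fronts it, leaving a gap right after 'about':
What can the committee talk to Daniel about ___ on Thursday?
'about' is word 8.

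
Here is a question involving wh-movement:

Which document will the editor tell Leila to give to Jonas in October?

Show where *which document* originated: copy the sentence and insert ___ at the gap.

Pre-movement form: The editor will tell Leila to give which document to Jonas in October.
The filler 'which document' is interpreted as the direct object of 'give'. The gap is right after 'give'.

Which document will the editor tell Leila to give ___ to Jonas in October?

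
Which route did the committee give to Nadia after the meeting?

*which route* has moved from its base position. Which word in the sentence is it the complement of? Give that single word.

Underlying clause: The committee did give which route to Nadia after the meeting.
'which route' is the direct object of 'give'. It moves to the left edge, and the trace sits right after 'give':
Which route did the committee give ___ to Nadia after the meeting?

give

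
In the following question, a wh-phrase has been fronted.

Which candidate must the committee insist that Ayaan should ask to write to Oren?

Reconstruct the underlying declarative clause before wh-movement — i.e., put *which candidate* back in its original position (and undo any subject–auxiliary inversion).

The filler 'which candidate' is interpreted as the direct object of 'ask'. Fronting leaves a gap immediately after 'ask':
Which candidate must the committee insist that Ayaan should ask ___ to write to Oren?

The committee must insist that Ayaan should ask which candidate to write to Oren.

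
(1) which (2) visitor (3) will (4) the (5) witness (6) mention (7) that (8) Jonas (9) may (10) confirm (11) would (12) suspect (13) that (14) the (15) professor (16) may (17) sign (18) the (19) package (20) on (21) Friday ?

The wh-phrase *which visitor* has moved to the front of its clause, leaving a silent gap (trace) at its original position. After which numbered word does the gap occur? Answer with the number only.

Before movement: The witness will mention that Jonas may confirm which visitor would suspect that the professor may sign the package on Friday.
The filler 'which visitor' is interpreted as the subject of the clause embedded under 'confirm'. Fronting leaves a gap immediately after 'confirm':
Which visitor will the witness mention that Jonas may confirm ___ would suspect that the professor may sign the package on Friday?
'confirm' is word 10.

10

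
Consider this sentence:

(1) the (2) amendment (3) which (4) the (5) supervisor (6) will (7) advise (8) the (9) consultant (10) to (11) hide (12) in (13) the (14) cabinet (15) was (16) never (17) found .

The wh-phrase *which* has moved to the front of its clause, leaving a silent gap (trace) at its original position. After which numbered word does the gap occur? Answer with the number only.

The filler 'which' is interpreted as the direct object of 'hide'. Wh-movement fronts it, leaving a gap right after 'hide':
The amendment which the supervisor will advise the consultant to hide ___ in the cabinet was never found.
'hide' is word 11.

11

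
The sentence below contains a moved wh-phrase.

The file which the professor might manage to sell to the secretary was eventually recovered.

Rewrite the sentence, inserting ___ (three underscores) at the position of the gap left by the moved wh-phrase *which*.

The file which the professor might manage to sell ___ to the secretary was eventually recovered.

'which' is the direct object of 'sell'. The gap is right after 'sell'.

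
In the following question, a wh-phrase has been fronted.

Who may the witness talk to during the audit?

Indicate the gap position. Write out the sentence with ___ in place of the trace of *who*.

Who may the witness talk to ___ during the audit?

Before movement: The witness may talk to who during the audit.
The filler 'who' is interpreted as the object of the preposition 'to'. The gap is right after 'to'.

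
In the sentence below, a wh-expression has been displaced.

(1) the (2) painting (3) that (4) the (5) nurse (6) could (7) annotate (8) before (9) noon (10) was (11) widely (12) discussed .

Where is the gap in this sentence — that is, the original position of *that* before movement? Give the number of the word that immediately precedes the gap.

7

'that' functions as the direct object of 'annotate'. Wh-movement fronts it, leaving a gap right after 'annotate':
The painting that the nurse could annotate ___ before noon was widely discussed.
'annotate' is word 7.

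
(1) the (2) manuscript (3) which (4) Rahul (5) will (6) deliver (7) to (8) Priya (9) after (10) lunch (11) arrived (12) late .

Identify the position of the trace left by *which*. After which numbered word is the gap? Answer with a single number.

'which' is the direct object of 'deliver'. Fronting leaves a gap immediately after 'deliver':
The manuscript which Rahul will deliver ___ to Priya after lunch arrived late.
'deliver' is word 6.

6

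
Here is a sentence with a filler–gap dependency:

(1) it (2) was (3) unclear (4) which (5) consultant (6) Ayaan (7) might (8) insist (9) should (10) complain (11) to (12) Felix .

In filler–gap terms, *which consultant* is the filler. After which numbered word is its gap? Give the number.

8

Pre-movement form: Ayaan might insist which consultant should complain to Felix.
'which consultant' functions as the subject of the clause embedded under 'insist'. Fronting leaves a gap immediately after 'insist':
It was unclear which consultant Ayaan might insist ___ should complain to Felix.
'insist' is word 8.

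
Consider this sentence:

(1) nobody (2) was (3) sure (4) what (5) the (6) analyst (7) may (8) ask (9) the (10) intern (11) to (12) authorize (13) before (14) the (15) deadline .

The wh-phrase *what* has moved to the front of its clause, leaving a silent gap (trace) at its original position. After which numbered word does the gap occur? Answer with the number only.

Pre-movement form: The analyst may ask the intern to authorize what before the deadline.
'what' is the direct object of 'authorize'. Fronting leaves a gap immediately after 'authorize':
Nobody was sure what the analyst may ask the intern to authorize ___ before the deadline.
'authorize' is word 12.

12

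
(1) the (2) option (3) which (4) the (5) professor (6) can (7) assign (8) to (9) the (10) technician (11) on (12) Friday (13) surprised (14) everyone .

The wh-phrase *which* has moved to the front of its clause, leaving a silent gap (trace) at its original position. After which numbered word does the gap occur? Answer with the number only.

'which' is the direct object of 'assign'. Wh-movement fronts it, leaving a gap right after 'assign':
The option which the professor can assign ___ to the technician on Friday surprised everyone.
'assign' is word 7.

7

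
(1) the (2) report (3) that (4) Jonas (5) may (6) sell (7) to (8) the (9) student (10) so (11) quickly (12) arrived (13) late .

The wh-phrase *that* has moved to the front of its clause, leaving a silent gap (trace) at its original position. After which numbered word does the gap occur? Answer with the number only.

'that' is the direct object of 'sell'. Fronting leaves a gap immediately after 'sell':
The report that Jonas may sell ___ to the student so quickly arrived late.
'sell' is word 6.

6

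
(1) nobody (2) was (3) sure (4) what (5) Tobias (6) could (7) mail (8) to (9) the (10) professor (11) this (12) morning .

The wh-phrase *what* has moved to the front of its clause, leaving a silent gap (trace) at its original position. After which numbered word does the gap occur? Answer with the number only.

In situ: Tobias could mail what to the professor this morning.
'what' functions as the direct object of 'mail'. Fronting leaves a gap immediately after 'mail':
Nobody was sure what Tobias could mail ___ to the professor this morning.
'mail' is word 7.

7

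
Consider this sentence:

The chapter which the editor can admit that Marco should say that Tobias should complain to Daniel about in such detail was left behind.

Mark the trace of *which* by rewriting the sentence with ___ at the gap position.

The chapter which the editor can admit that Marco should say that Tobias should complain to Daniel about ___ in such detail was left behind.

'which' is the object of the preposition 'about'. The gap is right after 'about'.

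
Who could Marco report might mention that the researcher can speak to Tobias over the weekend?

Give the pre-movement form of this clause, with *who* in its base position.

Marco could report who might mention that the researcher can speak to Tobias over the weekend.

The filler 'who' is interpreted as the subject of the clause embedded under 'report'. Fronting leaves a gap immediately after 'report':
Who could Marco report ___ might mention that the researcher can speak to Tobias over the weekend?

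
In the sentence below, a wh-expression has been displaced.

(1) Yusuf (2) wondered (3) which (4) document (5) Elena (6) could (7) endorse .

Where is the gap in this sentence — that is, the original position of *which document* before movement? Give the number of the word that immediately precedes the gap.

7

In situ: Elena could endorse which document.
'which document' is the direct object of 'endorse'. Wh-movement fronts it, leaving a gap right after 'endorse':
Yusuf wondered which document Elena could endorse ___.
'endorse' is word 7.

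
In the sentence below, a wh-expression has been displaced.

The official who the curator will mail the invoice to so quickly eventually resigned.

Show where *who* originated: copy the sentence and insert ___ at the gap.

The official who the curator will mail the invoice to ___ so quickly eventually resigned.

'who' functions as the object of the preposition 'to' (recipient of 'mail'). The gap is right after 'to'.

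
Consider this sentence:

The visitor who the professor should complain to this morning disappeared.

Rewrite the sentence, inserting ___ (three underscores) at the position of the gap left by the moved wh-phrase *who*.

The visitor who the professor should complain to ___ this morning disappeared.

'who' functions as the object of the preposition 'to'. The gap is right after 'to'.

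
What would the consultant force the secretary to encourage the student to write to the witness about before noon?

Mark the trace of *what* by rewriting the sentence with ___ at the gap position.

In situ: The consultant would force the secretary to encourage the student to write to the witness about what before noon.
'what' functions as the object of the preposition 'about'. The gap is right after 'about'.

What would the consultant force the secretary to encourage the student to write to the witness about ___ before noon?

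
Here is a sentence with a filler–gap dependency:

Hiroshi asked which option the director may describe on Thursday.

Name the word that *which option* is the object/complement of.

describe

Before movement: The director may describe which option on Thursday.
'which option' is the direct object of 'describe'. Fronting leaves a gap immediately after 'describe':
Hiroshi asked which option the director may describe ___ on Thursday.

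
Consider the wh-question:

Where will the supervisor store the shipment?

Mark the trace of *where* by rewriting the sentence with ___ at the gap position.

In situ: The supervisor will store the shipment where.
'where' functions as the locative complement of 'store'. The gap is right after 'shipment'.

Where will the supervisor store the shipment ___?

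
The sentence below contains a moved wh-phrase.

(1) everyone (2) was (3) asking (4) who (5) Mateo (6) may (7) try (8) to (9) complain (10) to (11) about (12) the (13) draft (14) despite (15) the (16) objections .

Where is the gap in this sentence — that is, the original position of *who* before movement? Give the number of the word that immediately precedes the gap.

10

Underlying clause: Mateo may try to complain to who about the draft despite the objections.
'who' functions as the object of the preposition 'to'. Wh-movement fronts it, leaving a gap right after 'to':
Everyone was asking who Mateo may try to complain to ___ about the draft despite the objections.
'to' is word 10.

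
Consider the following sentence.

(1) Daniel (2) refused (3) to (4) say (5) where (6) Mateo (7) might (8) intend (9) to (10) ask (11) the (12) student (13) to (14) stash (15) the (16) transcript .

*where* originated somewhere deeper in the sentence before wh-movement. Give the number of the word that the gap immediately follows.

16

In situ: Mateo might intend to ask the student to stash the transcript where.
'where' is the locative complement of 'stash'. Fronting leaves a gap immediately after 'transcript':
Daniel refused to say where Mateo might intend to ask the student to stash the transcript ___.
'transcript' is word 16.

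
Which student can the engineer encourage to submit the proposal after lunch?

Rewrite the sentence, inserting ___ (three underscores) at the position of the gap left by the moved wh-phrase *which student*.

Which student can the engineer encourage ___ to submit the proposal after lunch?

Underlying clause: The engineer can encourage which student to submit the proposal after lunch.
The filler 'which student' is interpreted as the direct object of 'encourage'. The gap is right after 'encourage'.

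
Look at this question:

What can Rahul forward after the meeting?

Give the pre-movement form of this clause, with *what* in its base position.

'what' functions as the direct object of 'forward'. It moves to the left edge, and the trace sits right after 'forward':
What can Rahul forward ___ after the meeting?

Rahul can forward what after the meeting.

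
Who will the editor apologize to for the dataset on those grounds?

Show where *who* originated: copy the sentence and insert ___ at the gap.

Who will the editor apologize to ___ for the dataset on those grounds?

Pre-movement form: The editor will apologize to who for the dataset on those grounds.
'who' functions as the object of the preposition 'to'. The gap is right after 'to'.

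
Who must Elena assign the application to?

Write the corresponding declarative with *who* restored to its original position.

The filler 'who' is interpreted as the object of the preposition 'to' (recipient of 'assign'). Fronting leaves a gap immediately after 'to':
Who must Elena assign the application to ___?

Elena must assign the application to who.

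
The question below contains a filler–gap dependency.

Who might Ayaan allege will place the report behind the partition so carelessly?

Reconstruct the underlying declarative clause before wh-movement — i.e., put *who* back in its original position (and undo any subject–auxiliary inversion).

Ayaan might allege who will place the report behind the partition so carelessly.

'who' is the subject of the clause embedded under 'allege'. Fronting leaves a gap immediately after 'allege':
Who might Ayaan allege ___ will place the report behind the partition so carelessly?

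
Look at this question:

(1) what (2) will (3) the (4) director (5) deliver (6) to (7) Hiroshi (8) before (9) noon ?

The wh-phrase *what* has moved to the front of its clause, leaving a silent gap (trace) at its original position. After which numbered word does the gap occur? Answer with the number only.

Before movement: The director will deliver what to Hiroshi before noon.
'what' functions as the direct object of 'deliver'. Wh-movement fronts it, leaving a gap right after 'deliver':
What will the director deliver ___ to Hiroshi before noon?
'deliver' is word 5.

5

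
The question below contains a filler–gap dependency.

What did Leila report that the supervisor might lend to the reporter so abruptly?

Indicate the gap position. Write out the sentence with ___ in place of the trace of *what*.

What did Leila report that the supervisor might lend ___ to the reporter so abruptly?

Before movement: Leila did report that the supervisor might lend what to the reporter so abruptly.
'what' is the direct object of 'lend'. The gap is right after 'lend'.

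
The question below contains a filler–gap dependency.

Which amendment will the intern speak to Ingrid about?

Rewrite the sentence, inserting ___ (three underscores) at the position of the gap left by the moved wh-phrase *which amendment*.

Which amendment will the intern speak to Ingrid about ___?

Pre-movement form: The intern will speak to Ingrid about which amendment.
'which amendment' functions as the object of the preposition 'about'. The gap is right after 'about'.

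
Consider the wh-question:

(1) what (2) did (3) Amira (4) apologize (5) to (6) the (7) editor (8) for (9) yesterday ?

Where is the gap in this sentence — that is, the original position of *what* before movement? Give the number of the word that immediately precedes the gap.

Underlying clause: Amira did apologize to the editor for what yesterday.
The filler 'what' is interpreted as the object of the preposition 'for'. It moves to the left edge, and the trace sits right after 'for':
What did Amira apologize to the editor for ___ yesterday?
'for' is word 8.

8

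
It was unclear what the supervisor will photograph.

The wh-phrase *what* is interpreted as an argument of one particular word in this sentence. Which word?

Before movement: The supervisor will photograph what.
The filler 'what' is interpreted as the direct object of 'photograph'. Wh-movement fronts it, leaving a gap right after 'photograph':
It was unclear what the supervisor will photograph ___.

photograph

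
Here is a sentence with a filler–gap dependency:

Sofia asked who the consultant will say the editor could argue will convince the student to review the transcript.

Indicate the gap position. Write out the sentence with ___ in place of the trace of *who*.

Before movement: The consultant will say the editor could argue who will convince the student to review the transcript.
'who' is the subject of the clause embedded under 'argue'. The gap is right after 'argue'.

Sofia asked who the consultant will say the editor could argue ___ will convince the student to review the transcript.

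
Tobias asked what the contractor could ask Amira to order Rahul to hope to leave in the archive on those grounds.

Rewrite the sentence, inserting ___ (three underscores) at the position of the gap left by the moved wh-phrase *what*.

Tobias asked what the contractor could ask Amira to order Rahul to hope to leave ___ in the archive on those grounds.

In situ: The contractor could ask Amira to order Rahul to hope to leave what in the archive on those grounds.
'what' functions as the direct object of 'leave'. The gap is right after 'leave'.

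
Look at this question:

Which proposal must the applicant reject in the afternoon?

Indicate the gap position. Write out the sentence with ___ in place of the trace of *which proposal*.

Which proposal must the applicant reject ___ in the afternoon?

In situ: The applicant must reject which proposal in the afternoon.
'which proposal' functions as the direct object of 'reject'. The gap is right after 'reject'.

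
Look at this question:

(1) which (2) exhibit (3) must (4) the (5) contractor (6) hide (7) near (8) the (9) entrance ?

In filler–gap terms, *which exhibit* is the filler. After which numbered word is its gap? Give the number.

6

Before movement: The contractor must hide which exhibit near the entrance.
'which exhibit' functions as the direct object of 'hide'. Fronting leaves a gap immediately after 'hide':
Which exhibit must the contractor hide ___ near the entrance?
'hide' is word 6.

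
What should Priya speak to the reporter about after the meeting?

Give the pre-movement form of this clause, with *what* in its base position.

Priya should speak to the reporter about what after the meeting.

'what' functions as the object of the preposition 'about'. Fronting leaves a gap immediately after 'about':
What should Priya speak to the reporter about ___ after the meeting?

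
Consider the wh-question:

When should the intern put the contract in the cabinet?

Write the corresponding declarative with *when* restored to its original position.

The filler 'when' is interpreted as the temporal adjunct. It moves to the left edge, and the trace sits right after 'cabinet':
When should the intern put the contract in the cabinet ___?

The intern should put the contract in the cabinet when.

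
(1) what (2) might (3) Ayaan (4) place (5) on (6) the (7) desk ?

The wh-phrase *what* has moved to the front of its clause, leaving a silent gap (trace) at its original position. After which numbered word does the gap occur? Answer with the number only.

4

Underlying clause: Ayaan might place what on the desk.
The filler 'what' is interpreted as the direct object of 'place'. Fronting leaves a gap immediately after 'place':
What might Ayaan place ___ on the desk?
'place' is word 4.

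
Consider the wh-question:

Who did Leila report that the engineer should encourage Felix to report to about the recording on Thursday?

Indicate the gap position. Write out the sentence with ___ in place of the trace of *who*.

Who did Leila report that the engineer should encourage Felix to report to ___ about the recording on Thursday?

Underlying clause: Leila did report that the engineer should encourage Felix to report to who about the recording on Thursday.
The filler 'who' is interpreted as the object of the preposition 'to'. The gap is right after 'to'.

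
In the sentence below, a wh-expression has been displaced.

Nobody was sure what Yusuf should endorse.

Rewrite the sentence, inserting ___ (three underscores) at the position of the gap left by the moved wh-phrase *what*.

Pre-movement form: Yusuf should endorse what.
'what' is the direct object of 'endorse'. The gap is right after 'endorse'.

Nobody was sure what Yusuf should endorse ___.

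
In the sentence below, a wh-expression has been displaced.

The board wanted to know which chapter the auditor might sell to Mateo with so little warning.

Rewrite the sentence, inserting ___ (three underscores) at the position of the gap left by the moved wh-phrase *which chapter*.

The board wanted to know which chapter the auditor might sell ___ to Mateo with so little warning.

Pre-movement form: The auditor might sell which chapter to Mateo with so little warning.
'which chapter' is the direct object of 'sell'. The gap is right after 'sell'.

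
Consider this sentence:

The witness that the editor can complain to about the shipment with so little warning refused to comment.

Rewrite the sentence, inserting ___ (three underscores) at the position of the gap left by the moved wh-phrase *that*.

'that' functions as the object of the preposition 'to'. The gap is right after 'to'.

The witness that the editor can complain to ___ about the shipment with so little warning refused to comment.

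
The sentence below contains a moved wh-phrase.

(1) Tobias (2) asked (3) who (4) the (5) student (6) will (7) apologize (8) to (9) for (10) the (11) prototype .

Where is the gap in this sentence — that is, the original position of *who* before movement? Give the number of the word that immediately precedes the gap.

Before movement: The student will apologize to who for the prototype.
'who' functions as the object of the preposition 'to'. Wh-movement fronts it, leaving a gap right after 'to':
Tobias asked who the student will apologize to ___ for the prototype.
'to' is word 8.

8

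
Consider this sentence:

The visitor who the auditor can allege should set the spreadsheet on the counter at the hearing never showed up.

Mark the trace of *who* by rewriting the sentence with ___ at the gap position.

The visitor who the auditor can allege ___ should set the spreadsheet on the counter at the hearing never showed up.

'who' functions as the subject of the clause embedded under 'allege'. The gap is right after 'allege'.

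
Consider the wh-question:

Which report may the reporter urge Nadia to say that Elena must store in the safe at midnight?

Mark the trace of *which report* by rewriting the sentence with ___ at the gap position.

Which report may the reporter urge Nadia to say that Elena must store ___ in the safe at midnight?

Underlying clause: The reporter may urge Nadia to say that Elena must store which report in the safe at midnight.
'which report' functions as the direct object of 'store'. The gap is right after 'store'.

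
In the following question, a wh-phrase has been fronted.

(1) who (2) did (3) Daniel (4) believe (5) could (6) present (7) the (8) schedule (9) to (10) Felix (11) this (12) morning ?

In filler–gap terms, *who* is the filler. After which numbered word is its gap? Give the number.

Underlying clause: Daniel did believe who could present the schedule to Felix this morning.
'who' functions as the subject of the clause embedded under 'believe'. Wh-movement fronts it, leaving a gap right after 'believe':
Who did Daniel believe ___ could present the schedule to Felix this morning?
'believe' is word 4.

4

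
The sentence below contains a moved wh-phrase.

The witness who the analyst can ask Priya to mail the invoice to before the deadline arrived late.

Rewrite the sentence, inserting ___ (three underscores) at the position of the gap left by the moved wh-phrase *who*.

The witness who the analyst can ask Priya to mail the invoice to ___ before the deadline arrived late.

The filler 'who' is interpreted as the object of the preposition 'to' (recipient of 'mail'). The gap is right after 'to'.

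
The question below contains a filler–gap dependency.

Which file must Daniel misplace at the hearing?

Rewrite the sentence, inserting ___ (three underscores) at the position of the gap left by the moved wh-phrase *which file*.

Before movement: Daniel must misplace which file at the hearing.
'which file' is the direct object of 'misplace'. The gap is right after 'misplace'.

Which file must Daniel misplace ___ at the hearing?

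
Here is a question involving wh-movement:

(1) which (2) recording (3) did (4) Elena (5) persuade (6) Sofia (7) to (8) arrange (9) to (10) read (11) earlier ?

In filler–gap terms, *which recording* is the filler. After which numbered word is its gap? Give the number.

10

Before movement: Elena did persuade Sofia to arrange to read which recording earlier.
'which recording' functions as the direct object of 'read'. It moves to the left edge, and the trace sits right after 'read':
Which recording did Elena persuade Sofia to arrange to read ___ earlier?
'read' is word 10.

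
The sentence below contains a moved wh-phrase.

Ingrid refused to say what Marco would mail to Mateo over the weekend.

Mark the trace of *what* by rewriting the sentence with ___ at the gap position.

Ingrid refused to say what Marco would mail ___ to Mateo over the weekend.

Underlying clause: Marco would mail what to Mateo over the weekend.
'what' is the direct object of 'mail'. The gap is right after 'mail'.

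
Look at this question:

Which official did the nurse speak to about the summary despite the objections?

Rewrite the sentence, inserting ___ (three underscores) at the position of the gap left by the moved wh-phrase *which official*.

Before movement: The nurse did speak to which official about the summary despite the objections.
'which official' functions as the object of the preposition 'to'. The gap is right after 'to'.

Which official did the nurse speak to ___ about the summary despite the objections?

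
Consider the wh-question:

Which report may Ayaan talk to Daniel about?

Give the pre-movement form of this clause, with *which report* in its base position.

Ayaan may talk to Daniel about which report.

The filler 'which report' is interpreted as the object of the preposition 'about'. It moves to the left edge, and the trace sits right after 'about':
Which report may Ayaan talk to Daniel about ___?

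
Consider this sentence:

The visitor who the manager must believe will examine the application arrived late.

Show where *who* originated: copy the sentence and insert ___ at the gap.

'who' is the subject of the clause embedded under 'believe'. The gap is right after 'believe'.

The visitor who the manager must believe ___ will examine the application arrived late.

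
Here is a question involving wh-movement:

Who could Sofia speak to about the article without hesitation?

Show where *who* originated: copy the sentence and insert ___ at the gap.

In situ: Sofia could speak to who about the article without hesitation.
'who' functions as the object of the preposition 'to'. The gap is right after 'to'.

Who could Sofia speak to ___ about the article without hesitation?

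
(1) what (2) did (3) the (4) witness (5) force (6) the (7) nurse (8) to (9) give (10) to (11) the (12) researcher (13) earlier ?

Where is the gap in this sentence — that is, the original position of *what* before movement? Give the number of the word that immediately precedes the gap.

Before movement: The witness did force the nurse to give what to the researcher earlier.
The filler 'what' is interpreted as the direct object of 'give'. It moves to the left edge, and the trace sits right after 'give':
What did the witness force the nurse to give ___ to the researcher earlier?
'give' is word 9.

9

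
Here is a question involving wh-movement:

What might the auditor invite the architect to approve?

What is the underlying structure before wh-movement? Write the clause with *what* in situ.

'what' is the direct object of 'approve'. Fronting leaves a gap immediately after 'approve':
What might the auditor invite the architect to approve ___?

The auditor might invite the architect to approve what.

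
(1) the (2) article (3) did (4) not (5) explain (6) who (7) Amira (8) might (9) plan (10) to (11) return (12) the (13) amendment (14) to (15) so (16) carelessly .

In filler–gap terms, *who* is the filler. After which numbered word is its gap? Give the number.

Underlying clause: Amira might plan to return the amendment to who so carelessly.
The filler 'who' is interpreted as the object of the preposition 'to' (recipient of 'return'). Wh-movement fronts it, leaving a gap right after 'to':
The article did not explain who Amira might plan to return the amendment to ___ so carelessly.
'to' is word 14.

14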